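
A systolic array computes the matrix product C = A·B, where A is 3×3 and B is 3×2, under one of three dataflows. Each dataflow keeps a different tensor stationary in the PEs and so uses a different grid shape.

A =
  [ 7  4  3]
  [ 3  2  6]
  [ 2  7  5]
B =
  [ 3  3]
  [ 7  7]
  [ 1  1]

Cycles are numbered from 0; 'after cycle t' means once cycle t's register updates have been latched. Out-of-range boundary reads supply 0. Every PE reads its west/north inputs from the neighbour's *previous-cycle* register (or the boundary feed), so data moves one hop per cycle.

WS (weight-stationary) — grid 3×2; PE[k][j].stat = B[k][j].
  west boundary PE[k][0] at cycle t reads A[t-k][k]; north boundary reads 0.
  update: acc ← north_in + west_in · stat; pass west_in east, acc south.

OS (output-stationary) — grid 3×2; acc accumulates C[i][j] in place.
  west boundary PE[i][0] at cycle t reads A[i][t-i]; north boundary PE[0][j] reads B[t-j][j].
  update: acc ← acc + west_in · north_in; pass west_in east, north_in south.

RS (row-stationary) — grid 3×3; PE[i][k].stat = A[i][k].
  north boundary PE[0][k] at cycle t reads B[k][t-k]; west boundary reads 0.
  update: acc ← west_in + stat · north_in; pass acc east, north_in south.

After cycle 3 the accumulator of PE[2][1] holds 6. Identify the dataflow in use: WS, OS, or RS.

WS [3×2] PE[2][1] across cycles:
  c0 r2c1: 0 / 0 / 0
  c1 r2c1: 0 / 0 / 0
  c2 r2c1: 0 / 0 / 0
  c3 r2c1: 52 / 3 / 52
OS [3×2] PE[2][1] across cycles:
  c0 r2c1: 0 / 0 / 0
  c1 r2c1: 0 / 0 / 0
  c2 r2c1: 0 / 0 / 0
  c3 r2c1: 6 / 2 / 3
RS [3×3] PE[2][1] across cycles:
  c0 r2c1: 0 / 0 / 0
  c1 r2c1: 0 / 0 / 0
  c2 r2c1: 0 / 0 / 0
  c3 r2c1: 55 / 55 / 7

dataflow = OS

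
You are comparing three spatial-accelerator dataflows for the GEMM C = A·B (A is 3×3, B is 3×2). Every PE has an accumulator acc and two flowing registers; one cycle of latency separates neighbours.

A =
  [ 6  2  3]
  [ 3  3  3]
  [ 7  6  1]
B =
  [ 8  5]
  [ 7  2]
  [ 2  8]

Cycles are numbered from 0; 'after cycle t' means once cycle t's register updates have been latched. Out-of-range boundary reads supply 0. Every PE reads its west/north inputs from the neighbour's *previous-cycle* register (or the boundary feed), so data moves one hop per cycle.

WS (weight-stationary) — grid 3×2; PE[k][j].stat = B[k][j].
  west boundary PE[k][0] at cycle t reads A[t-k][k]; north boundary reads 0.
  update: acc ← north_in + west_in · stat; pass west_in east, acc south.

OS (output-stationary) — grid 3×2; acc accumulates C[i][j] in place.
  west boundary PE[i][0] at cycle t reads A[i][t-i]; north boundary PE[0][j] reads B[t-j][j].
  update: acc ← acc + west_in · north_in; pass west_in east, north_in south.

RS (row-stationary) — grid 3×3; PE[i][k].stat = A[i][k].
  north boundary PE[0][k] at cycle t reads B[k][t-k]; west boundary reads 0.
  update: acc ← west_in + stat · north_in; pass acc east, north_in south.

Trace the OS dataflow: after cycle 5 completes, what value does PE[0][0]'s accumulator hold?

PE[0][0].acc = 68

OS 3×2: PE[0][0] cycle-by-cycle (with neighbour feeds):
  step 0 · PE0,0: acc=48; fwd→6 fwd↓8
  step 1 · PE0,0: acc=62; fwd→2 fwd↓7
  step 2 · PE0,0: acc=68; fwd→3 fwd↓2
  step 3 · PE0,0: acc=68; fwd→0 fwd↓0
  step 4 · PE0,0: acc=68; fwd→0 fwd↓0
  step 5 · PE0,0: acc=68; fwd→0 fwd↓0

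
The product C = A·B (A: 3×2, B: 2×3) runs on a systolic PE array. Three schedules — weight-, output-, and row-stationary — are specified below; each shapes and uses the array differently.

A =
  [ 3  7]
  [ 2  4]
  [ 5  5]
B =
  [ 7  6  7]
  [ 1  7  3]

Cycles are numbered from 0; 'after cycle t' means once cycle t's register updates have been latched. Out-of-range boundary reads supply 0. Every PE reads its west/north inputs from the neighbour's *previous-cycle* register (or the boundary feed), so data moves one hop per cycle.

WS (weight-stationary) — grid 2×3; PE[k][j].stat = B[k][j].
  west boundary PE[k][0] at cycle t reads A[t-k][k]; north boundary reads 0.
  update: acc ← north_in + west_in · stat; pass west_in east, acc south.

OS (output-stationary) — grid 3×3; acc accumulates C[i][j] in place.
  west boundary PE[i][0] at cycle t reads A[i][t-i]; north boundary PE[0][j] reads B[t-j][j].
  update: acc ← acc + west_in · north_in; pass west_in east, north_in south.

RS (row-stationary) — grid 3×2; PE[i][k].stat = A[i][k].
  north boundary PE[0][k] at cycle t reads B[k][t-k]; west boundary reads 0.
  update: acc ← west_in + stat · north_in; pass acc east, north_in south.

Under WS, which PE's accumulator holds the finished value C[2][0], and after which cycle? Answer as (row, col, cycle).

(row, col, cycle) = (1, 0, 3)

Under WS, C[2][0] lands at PE[1][0]:
  t=0 PE[1][0]: acc=0 h=0 v=0
  t=1 PE[1][0]: acc=28 h=7 v=28
  t=2 PE[1][0]: acc=18 h=4 v=18
  t=3 PE[1][0]: acc=40 h=5 v=40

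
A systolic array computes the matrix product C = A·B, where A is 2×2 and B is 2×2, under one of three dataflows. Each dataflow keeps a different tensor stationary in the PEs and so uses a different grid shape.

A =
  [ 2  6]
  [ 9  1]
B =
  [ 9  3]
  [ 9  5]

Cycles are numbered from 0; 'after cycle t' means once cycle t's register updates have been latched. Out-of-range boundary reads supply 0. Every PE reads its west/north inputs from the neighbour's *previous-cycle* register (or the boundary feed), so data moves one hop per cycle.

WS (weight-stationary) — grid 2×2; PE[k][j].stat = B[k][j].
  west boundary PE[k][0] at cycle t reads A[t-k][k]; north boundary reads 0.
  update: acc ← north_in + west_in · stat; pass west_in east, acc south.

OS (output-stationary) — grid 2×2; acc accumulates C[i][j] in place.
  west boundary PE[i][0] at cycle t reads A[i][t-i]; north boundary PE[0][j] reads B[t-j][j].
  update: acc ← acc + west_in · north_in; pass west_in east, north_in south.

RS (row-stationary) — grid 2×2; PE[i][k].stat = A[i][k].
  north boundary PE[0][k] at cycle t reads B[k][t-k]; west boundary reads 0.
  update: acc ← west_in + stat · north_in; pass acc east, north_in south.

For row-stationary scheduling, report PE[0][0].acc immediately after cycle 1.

PE[0][0].acc = 6

Tracing RS — 2×2 array, target PE[0][0]:
  @0  [0,0]  acc 18  |  →18  ↓9
  @1  [0,0]  acc 6  |  →6  ↓3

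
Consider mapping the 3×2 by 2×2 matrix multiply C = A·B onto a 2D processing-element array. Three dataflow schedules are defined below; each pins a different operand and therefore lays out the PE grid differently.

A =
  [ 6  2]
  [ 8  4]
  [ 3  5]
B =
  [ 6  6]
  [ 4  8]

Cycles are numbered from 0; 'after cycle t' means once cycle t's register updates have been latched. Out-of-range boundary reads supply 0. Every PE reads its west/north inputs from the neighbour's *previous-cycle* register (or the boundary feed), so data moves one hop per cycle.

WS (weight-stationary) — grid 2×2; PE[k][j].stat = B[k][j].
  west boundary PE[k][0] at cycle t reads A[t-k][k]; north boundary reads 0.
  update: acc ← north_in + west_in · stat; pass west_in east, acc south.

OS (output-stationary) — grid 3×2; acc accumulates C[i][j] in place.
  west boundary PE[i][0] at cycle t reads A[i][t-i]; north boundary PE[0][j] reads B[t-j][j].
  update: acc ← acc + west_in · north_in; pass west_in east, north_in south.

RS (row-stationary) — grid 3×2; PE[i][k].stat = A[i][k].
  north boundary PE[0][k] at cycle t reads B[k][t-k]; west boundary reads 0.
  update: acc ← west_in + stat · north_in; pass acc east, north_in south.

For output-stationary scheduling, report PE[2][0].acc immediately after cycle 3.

PE[2][0].acc = 38

OS 3×2: PE[2][0] cycle-by-cycle (with neighbour feeds):
  t=0 PE[1][0]: acc=0 h=0 v=0
  t=0 PE[2][0]: acc=0 h=0 v=0
  t=1 PE[1][0]: acc=48 h=8 v=6
  t=1 PE[2][0]: acc=0 h=0 v=0
  t=2 PE[1][0]: acc=64 h=4 v=4
  t=2 PE[2][0]: acc=18 h=3 v=6
  t=3 PE[1][0]: acc=64 h=0 v=0
  t=3 PE[2][0]: acc=38 h=5 v=4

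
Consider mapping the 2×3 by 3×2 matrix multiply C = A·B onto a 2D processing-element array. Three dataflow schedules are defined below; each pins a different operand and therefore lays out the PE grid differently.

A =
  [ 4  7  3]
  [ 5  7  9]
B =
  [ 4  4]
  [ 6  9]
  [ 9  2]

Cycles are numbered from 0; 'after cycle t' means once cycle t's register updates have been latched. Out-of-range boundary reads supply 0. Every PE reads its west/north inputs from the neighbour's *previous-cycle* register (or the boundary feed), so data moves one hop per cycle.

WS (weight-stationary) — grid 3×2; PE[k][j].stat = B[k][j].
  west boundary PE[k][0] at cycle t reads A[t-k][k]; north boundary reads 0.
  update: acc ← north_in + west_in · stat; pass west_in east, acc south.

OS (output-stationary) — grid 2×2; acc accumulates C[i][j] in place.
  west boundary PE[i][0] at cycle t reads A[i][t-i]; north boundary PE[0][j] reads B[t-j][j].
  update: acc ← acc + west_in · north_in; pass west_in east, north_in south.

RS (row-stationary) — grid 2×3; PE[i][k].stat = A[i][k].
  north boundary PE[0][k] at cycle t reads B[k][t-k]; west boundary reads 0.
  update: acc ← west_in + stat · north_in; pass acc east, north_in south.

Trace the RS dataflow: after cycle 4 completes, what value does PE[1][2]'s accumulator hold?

Tracing RS — 2×3 array, target PE[1][2]:
  [0] (0,2) acc=0 (h:0 v:0)
  [0] (1,1) acc=0 (h:0 v:0)
  [0] (1,2) acc=0 (h:0 v:0)
  [1] (0,2) acc=0 (h:0 v:0)
  [1] (1,1) acc=0 (h:0 v:0)
  [1] (1,2) acc=0 (h:0 v:0)
  [2] (0,2) acc=85 (h:85 v:9)
  [2] (1,1) acc=62 (h:62 v:6)
  [2] (1,2) acc=0 (h:0 v:0)
  [3] (0,2) acc=85 (h:85 v:2)
  [3] (1,1) acc=83 (h:83 v:9)
  [3] (1,2) acc=143 (h:143 v:9)
  [4] (0,2) acc=0 (h:0 v:0)
  [4] (1,1) acc=0 (h:0 v:0)
  [4] (1,2) acc=101 (h:101 v:2)

PE[1][2].acc = 101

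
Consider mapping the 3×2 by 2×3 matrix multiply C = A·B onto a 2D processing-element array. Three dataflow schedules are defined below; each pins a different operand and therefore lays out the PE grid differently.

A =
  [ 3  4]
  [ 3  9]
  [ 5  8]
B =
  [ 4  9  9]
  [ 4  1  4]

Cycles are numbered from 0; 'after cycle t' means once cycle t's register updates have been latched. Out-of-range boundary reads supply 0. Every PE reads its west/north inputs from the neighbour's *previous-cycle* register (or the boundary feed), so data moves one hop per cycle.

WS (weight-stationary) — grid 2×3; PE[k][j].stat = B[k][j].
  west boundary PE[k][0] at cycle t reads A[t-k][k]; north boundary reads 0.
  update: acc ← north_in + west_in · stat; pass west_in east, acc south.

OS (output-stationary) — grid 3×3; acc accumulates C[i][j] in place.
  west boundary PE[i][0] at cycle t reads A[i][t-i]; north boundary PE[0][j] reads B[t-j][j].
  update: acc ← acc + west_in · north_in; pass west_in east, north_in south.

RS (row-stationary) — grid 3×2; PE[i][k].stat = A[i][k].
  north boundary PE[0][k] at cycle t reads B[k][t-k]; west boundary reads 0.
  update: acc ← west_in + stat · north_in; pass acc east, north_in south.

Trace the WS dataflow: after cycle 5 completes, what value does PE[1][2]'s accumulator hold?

PE[1][2].acc = 77

WS on a 2×3 grid — tracing PE[1][2] and its feeders:
  @0  [0,2]  acc 0  |  →0  ↓0
  @0  [1,1]  acc 0  |  →0  ↓0
  @0  [1,2]  acc 0  |  →0  ↓0
  @1  [0,2]  acc 0  |  →0  ↓0
  @1  [1,1]  acc 0  |  →0  ↓0
  @1  [1,2]  acc 0  |  →0  ↓0
  @2  [0,2]  acc 27  |  →3  ↓27
  @2  [1,1]  acc 31  |  →4  ↓31
  @2  [1,2]  acc 0  |  →0  ↓0
  @3  [0,2]  acc 27  |  →3  ↓27
  @3  [1,1]  acc 36  |  →9  ↓36
  @3  [1,2]  acc 43  |  →4  ↓43
  @4  [0,2]  acc 45  |  →5  ↓45
  @4  [1,1]  acc 53  |  →8  ↓53
  @4  [1,2]  acc 63  |  →9  ↓63
  @5  [0,2]  acc 0  |  →0  ↓0
  @5  [1,1]  acc 0  |  →0  ↓0
  @5  [1,2]  acc 77  |  →8  ↓77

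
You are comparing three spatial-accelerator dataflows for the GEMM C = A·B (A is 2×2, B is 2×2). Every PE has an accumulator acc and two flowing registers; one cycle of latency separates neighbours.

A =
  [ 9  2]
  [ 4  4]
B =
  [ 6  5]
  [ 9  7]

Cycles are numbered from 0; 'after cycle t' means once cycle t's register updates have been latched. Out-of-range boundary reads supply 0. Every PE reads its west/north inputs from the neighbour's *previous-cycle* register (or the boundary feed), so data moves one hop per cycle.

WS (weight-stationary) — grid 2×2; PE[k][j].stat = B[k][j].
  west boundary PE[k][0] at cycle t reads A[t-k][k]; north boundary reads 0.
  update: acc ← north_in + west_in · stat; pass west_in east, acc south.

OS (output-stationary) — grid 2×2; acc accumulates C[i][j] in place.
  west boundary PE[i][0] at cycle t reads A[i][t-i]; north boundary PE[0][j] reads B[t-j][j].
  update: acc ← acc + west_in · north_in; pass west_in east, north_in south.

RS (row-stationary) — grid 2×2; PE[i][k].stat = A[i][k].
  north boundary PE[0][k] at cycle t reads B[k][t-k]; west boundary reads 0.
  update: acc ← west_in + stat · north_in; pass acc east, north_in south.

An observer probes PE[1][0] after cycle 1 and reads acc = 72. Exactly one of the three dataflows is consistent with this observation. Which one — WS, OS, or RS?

dataflow = WS

— WS: 2×2; PE[1][0] trace:
  c0 r1c0: 0 / 0 / 0
  c1 r1c0: 72 / 2 / 72
— OS: 2×2; PE[1][0] trace:
  c0 r1c0: 0 / 0 / 0
  c1 r1c0: 24 / 4 / 6
— RS: 2×2; PE[1][0] trace:
  c0 r1c0: 0 / 0 / 0
  c1 r1c0: 24 / 24 / 6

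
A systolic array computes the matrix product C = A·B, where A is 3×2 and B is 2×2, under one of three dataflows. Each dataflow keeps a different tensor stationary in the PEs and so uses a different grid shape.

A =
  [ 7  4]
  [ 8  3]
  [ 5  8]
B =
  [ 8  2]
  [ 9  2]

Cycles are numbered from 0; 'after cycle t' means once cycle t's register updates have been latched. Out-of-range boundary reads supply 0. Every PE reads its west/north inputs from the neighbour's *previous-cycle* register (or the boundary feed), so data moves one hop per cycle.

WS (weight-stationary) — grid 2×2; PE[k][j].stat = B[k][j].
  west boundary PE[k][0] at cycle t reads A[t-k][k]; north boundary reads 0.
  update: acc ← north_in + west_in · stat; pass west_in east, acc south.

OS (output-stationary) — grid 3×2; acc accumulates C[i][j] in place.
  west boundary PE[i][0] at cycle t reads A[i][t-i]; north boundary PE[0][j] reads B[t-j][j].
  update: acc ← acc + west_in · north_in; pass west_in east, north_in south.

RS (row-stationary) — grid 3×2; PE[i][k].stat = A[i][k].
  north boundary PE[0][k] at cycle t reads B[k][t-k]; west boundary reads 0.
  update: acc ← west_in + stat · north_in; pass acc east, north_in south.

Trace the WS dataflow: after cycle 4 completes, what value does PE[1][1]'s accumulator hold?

PE[1][1].acc = 26

WS (2×2). Following PE[1][1] plus its west/north inputs:
  t=0 PE[0][1]: acc=0 h=0 v=0
  t=0 PE[1][0]: acc=0 h=0 v=0
  t=0 PE[1][1]: acc=0 h=0 v=0
  t=1 PE[0][1]: acc=14 h=7 v=14
  t=1 PE[1][0]: acc=92 h=4 v=92
  t=1 PE[1][1]: acc=0 h=0 v=0
  t=2 PE[0][1]: acc=16 h=8 v=16
  t=2 PE[1][0]: acc=91 h=3 v=91
  t=2 PE[1][1]: acc=22 h=4 v=22
  t=3 PE[0][1]: acc=10 h=5 v=10
  t=3 PE[1][0]: acc=112 h=8 v=112
  t=3 PE[1][1]: acc=22 h=3 v=22
  t=4 PE[0][1]: acc=0 h=0 v=0
  t=4 PE[1][0]: acc=0 h=0 v=0
  t=4 PE[1][1]: acc=26 h=8 v=26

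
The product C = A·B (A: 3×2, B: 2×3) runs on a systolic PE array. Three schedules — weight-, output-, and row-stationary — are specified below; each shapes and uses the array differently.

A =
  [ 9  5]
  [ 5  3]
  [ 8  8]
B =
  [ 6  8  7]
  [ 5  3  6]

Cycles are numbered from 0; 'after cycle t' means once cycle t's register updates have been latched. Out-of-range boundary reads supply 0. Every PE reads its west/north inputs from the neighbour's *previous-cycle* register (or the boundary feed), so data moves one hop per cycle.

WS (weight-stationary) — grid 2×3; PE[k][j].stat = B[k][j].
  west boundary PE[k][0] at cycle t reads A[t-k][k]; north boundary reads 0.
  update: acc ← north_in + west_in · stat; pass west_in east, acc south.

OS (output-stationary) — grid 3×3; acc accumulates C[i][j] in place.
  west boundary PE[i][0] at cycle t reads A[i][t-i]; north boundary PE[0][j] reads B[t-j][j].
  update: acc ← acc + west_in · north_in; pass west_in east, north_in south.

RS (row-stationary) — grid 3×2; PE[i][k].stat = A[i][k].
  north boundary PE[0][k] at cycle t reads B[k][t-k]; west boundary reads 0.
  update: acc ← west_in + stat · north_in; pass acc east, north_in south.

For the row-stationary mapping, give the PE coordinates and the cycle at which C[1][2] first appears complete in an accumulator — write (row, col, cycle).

RS: C[1][2] accumulates in PE[1][1]:
  [0] (1,1) acc=0 (h:0 v:0)
  [1] (1,1) acc=0 (h:0 v:0)
  [2] (1,1) acc=45 (h:45 v:5)
  [3] (1,1) acc=49 (h:49 v:3)
  [4] (1,1) acc=53 (h:53 v:6)

(row, col, cycle) = (1, 1, 4)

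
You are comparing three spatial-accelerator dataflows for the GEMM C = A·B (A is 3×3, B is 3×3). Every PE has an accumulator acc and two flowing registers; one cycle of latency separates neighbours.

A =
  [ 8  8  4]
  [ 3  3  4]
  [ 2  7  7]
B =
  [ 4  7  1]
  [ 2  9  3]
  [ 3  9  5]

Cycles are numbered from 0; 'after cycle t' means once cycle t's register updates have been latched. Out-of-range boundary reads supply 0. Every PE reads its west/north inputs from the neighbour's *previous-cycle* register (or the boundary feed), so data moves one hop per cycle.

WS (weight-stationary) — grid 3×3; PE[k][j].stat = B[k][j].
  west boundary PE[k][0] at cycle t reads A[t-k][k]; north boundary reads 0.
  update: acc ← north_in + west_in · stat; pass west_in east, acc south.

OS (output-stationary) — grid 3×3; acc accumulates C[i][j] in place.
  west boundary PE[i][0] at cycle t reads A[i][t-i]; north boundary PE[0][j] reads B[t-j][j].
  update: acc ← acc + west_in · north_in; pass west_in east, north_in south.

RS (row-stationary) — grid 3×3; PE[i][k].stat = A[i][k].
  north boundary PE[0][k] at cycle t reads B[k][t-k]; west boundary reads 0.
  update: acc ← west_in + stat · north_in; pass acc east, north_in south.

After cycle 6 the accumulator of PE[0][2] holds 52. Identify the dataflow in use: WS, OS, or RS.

WS (3×3 grid), PE[0][2]:
  0: (0,2).acc=0  regs=<0,0>
  1: (0,2).acc=0  regs=<0,0>
  2: (0,2).acc=8  regs=<8,8>
  3: (0,2).acc=3  regs=<3,3>
  4: (0,2).acc=2  regs=<2,2>
  5: (0,2).acc=0  regs=<0,0>
  6: (0,2).acc=0  regs=<0,0>
OS (3×3 grid), PE[0][2]:
  0: (0,2).acc=0  regs=<0,0>
  1: (0,2).acc=0  regs=<0,0>
  2: (0,2).acc=8  regs=<8,1>
  3: (0,2).acc=32  regs=<8,3>
  4: (0,2).acc=52  regs=<4,5>
  5: (0,2).acc=52  regs=<0,0>
  6: (0,2).acc=52  regs=<0,0>
RS (3×3 grid), PE[0][2]:
  0: (0,2).acc=0  regs=<0,0>
  1: (0,2).acc=0  regs=<0,0>
  2: (0,2).acc=60  regs=<60,3>
  3: (0,2).acc=164  regs=<164,9>
  4: (0,2).acc=52  regs=<52,5>
  5: (0,2).acc=0  regs=<0,0>
  6: (0,2).acc=0  regs=<0,0>

dataflow = OS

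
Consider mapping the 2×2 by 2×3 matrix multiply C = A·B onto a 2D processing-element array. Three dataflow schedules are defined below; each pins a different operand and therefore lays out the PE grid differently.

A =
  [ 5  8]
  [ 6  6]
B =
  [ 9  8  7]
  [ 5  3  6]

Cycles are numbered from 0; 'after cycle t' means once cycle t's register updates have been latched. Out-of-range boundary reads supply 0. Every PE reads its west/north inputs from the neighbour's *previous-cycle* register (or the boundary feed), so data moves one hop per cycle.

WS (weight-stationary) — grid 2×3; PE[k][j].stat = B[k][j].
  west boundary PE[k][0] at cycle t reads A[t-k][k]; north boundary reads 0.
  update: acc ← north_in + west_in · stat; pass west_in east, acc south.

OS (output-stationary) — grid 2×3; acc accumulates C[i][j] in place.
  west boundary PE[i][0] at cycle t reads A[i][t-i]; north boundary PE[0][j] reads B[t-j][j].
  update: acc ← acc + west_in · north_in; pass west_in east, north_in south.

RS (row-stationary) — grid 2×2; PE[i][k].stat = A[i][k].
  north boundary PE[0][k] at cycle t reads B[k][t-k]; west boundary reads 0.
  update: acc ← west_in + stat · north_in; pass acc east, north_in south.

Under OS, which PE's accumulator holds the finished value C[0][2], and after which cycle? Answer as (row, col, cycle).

(row, col, cycle) = (0, 2, 3)

Under OS, C[0][2] lands at PE[0][2]:
  c0 r0c2: 0 / 0 / 0
  c1 r0c2: 0 / 0 / 0
  c2 r0c2: 35 / 5 / 7
  c3 r0c2: 83 / 8 / 6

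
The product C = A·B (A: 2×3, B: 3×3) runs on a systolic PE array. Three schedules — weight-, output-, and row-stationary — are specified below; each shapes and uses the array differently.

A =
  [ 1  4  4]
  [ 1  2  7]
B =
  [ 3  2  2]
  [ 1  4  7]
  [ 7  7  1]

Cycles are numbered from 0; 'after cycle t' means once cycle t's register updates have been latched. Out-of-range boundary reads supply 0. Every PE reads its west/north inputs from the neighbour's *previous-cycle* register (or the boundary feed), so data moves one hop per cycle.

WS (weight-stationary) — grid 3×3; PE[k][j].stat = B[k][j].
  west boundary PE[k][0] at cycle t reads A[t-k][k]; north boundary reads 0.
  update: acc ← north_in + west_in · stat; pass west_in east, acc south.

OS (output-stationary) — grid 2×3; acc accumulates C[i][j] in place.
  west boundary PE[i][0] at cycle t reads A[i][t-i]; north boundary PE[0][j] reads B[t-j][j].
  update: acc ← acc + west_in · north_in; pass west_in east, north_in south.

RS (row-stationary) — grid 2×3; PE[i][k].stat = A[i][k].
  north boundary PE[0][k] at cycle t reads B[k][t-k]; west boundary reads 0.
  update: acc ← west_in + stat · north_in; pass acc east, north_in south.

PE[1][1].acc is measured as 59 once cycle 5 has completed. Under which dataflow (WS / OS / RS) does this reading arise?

— WS: 3×3; PE[1][1] trace:
  cycle 0: PE[1][1] → acc 0, east 0, south 0
  cycle 1: PE[1][1] → acc 0, east 0, south 0
  cycle 2: PE[1][1] → acc 18, east 4, south 18
  cycle 3: PE[1][1] → acc 10, east 2, south 10
  cycle 4: PE[1][1] → acc 0, east 0, south 0
  cycle 5: PE[1][1] → acc 0, east 0, south 0
— OS: 2×3; PE[1][1] trace:
  cycle 0: PE[1][1] → acc 0, east 0, south 0
  cycle 1: PE[1][1] → acc 0, east 0, south 0
  cycle 2: PE[1][1] → acc 2, east 1, south 2
  cycle 3: PE[1][1] → acc 10, east 2, south 4
  cycle 4: PE[1][1] → acc 59, east 7, south 7
  cycle 5: PE[1][1] → acc 59, east 0, south 0
— RS: 2×3; PE[1][1] trace:
  cycle 0: PE[1][1] → acc 0, east 0, south 0
  cycle 1: PE[1][1] → acc 0, east 0, south 0
  cycle 2: PE[1][1] → acc 5, east 5, south 1
  cycle 3: PE[1][1] → acc 10, east 10, south 4
  cycle 4: PE[1][1] → acc 16, east 16, south 7
  cycle 5: PE[1][1] → acc 0, east 0, south 0

dataflow = OS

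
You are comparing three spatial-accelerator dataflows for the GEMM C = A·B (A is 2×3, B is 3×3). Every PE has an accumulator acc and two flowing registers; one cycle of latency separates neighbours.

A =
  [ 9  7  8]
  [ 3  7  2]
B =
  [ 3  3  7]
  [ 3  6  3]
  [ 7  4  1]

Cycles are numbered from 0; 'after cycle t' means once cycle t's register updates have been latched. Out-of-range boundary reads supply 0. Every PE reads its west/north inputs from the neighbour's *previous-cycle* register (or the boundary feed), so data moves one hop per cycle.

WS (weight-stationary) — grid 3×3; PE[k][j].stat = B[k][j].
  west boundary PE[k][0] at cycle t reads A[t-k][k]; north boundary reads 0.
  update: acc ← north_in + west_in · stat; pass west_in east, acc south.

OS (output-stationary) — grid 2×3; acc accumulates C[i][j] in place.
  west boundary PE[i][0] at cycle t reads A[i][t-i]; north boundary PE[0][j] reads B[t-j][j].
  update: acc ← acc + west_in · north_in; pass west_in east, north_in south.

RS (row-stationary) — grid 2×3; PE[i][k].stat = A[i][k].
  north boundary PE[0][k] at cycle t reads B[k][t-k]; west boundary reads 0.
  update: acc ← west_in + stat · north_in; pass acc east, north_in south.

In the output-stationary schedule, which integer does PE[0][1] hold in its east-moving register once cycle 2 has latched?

register = 7

OS on a 2×3 grid — tracing PE[0][1] and its feeders:
  step 0 · PE0,0: acc=27; fwd→9 fwd↓3
  step 0 · PE0,1: acc=0; fwd→0 fwd↓0
  step 1 · PE0,0: acc=48; fwd→7 fwd↓3
  step 1 · PE0,1: acc=27; fwd→9 fwd↓3
  step 2 · PE0,0: acc=104; fwd→8 fwd↓7
  step 2 · PE0,1: acc=69; fwd→7 fwd↓6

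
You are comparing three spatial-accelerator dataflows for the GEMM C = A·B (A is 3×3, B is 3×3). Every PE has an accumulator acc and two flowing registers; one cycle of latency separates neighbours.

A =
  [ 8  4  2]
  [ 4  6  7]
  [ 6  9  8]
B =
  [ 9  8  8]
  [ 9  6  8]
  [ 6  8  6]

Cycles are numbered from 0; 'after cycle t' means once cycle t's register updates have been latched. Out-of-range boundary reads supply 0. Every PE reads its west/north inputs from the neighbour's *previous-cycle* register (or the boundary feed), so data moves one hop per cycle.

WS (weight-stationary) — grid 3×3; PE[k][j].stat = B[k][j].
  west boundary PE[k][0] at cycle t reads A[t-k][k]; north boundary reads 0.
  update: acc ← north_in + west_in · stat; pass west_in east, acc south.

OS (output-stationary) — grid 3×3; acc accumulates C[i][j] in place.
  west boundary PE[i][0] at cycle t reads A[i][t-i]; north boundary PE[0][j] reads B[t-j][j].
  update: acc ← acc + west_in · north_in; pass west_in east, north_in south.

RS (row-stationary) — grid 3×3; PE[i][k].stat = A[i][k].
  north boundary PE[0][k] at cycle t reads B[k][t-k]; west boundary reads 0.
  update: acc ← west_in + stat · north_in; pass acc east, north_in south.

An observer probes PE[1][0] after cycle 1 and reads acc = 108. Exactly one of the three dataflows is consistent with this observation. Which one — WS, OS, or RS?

dataflow = WS

Under WS (3×3), PE[1][0]:
  after 0 — PE[1][0] acc=0, pass-E 0, pass-S 0
  after 1 — PE[1][0] acc=108, pass-E 4, pass-S 108
Under OS (3×3), PE[1][0]:
  after 0 — PE[1][0] acc=0, pass-E 0, pass-S 0
  after 1 — PE[1][0] acc=36, pass-E 4, pass-S 9
Under RS (3×3), PE[1][0]:
  after 0 — PE[1][0] acc=0, pass-E 0, pass-S 0
  after 1 — PE[1][0] acc=36, pass-E 36, pass-S 9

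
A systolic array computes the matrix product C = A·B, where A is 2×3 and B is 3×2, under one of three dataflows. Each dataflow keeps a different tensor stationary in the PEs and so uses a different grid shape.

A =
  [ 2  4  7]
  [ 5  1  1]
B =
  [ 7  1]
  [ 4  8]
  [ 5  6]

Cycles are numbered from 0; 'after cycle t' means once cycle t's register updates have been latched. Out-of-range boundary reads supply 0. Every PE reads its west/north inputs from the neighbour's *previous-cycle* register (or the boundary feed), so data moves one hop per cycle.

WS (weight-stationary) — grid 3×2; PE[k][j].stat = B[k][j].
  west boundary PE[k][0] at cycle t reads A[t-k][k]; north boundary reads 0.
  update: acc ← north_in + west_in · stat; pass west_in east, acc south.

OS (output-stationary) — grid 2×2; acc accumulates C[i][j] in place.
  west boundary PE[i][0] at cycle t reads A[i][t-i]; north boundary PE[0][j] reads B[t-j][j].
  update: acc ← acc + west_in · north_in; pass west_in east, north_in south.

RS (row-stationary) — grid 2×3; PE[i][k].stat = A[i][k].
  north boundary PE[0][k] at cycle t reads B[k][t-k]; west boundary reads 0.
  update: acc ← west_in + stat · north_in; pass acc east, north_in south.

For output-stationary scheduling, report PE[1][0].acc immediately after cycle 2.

OS 2×2: PE[1][0] cycle-by-cycle (with neighbour feeds):
  0: (0,0).acc=14  regs=<2,7>
  0: (1,0).acc=0  regs=<0,0>
  1: (0,0).acc=30  regs=<4,4>
  1: (1,0).acc=35  regs=<5,7>
  2: (0,0).acc=65  regs=<7,5>
  2: (1,0).acc=39  regs=<1,4>

PE[1][0].acc = 39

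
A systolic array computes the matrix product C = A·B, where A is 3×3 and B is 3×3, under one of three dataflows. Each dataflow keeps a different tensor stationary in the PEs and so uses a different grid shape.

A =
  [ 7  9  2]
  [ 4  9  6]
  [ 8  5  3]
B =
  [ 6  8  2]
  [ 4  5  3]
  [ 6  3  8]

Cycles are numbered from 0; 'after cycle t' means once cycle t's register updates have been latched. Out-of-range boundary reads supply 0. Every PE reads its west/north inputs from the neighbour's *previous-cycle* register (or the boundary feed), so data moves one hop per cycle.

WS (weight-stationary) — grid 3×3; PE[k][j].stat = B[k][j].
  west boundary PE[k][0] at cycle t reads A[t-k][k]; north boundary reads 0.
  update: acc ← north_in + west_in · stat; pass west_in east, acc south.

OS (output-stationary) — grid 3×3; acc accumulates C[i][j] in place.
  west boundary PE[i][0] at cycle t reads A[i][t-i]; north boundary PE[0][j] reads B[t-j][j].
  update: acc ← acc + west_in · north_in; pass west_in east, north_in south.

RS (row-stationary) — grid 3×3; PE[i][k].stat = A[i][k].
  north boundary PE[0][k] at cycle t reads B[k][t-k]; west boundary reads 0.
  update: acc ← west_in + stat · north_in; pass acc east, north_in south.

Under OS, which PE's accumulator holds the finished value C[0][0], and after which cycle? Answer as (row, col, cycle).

Under OS, C[0][0] lands at PE[0][0]:
  cycle 0: PE[0][0] → acc 42, east 7, south 6
  cycle 1: PE[0][0] → acc 78, east 9, south 4
  cycle 2: PE[0][0] → acc 90, east 2, south 6

(row, col, cycle) = (0, 0, 2)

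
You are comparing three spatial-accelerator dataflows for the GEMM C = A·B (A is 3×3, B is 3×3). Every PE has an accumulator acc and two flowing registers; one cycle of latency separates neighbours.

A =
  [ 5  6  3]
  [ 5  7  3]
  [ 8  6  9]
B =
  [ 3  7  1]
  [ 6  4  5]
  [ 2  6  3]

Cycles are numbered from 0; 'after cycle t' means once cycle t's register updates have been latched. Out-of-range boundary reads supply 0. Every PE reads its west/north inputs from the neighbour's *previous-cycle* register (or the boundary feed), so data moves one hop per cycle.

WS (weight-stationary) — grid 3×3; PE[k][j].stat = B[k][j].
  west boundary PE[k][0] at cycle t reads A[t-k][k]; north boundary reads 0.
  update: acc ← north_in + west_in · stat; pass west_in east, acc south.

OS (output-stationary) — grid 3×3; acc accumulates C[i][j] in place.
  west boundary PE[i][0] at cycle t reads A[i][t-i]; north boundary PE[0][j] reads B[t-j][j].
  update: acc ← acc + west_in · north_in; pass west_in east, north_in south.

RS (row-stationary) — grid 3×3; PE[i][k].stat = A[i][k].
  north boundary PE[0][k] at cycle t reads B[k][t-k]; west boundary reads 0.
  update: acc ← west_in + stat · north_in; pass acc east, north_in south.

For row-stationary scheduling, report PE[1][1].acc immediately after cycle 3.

Tracing RS — 3×3 array, target PE[1][1]:
  cycle 0: PE[0][1] → acc 0, east 0, south 0
  cycle 0: PE[1][0] → acc 0, east 0, south 0
  cycle 0: PE[1][1] → acc 0, east 0, south 0
  cycle 1: PE[0][1] → acc 51, east 51, south 6
  cycle 1: PE[1][0] → acc 15, east 15, south 3
  cycle 1: PE[1][1] → acc 0, east 0, south 0
  cycle 2: PE[0][1] → acc 59, east 59, south 4
  cycle 2: PE[1][0] → acc 35, east 35, south 7
  cycle 2: PE[1][1] → acc 57, east 57, south 6
  cycle 3: PE[0][1] → acc 35, east 35, south 5
  cycle 3: PE[1][0] → acc 5, east 5, south 1
  cycle 3: PE[1][1] → acc 63, east 63, south 4

PE[1][1].acc = 63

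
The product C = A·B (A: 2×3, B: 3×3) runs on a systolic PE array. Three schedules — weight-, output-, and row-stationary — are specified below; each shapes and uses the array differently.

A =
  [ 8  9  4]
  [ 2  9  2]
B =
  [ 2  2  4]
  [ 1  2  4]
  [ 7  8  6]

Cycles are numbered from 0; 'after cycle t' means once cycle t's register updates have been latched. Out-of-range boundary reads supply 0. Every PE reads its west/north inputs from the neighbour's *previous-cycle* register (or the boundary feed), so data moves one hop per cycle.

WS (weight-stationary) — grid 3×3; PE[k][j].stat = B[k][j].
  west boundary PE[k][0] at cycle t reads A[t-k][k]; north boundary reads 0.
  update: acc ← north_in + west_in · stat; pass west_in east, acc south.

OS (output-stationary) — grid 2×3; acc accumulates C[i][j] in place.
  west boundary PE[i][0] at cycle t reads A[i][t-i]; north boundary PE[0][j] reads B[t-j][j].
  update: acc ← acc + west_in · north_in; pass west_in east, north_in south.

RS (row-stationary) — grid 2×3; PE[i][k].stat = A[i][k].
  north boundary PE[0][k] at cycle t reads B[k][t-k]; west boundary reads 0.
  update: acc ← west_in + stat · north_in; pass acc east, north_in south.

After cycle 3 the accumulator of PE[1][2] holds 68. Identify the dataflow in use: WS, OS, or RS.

Under WS (3×3), PE[1][2]:
  @0  [1,2]  acc 0  |  →0  ↓0
  @1  [1,2]  acc 0  |  →0  ↓0
  @2  [1,2]  acc 0  |  →0  ↓0
  @3  [1,2]  acc 68  |  →9  ↓68
Under OS (2×3), PE[1][2]:
  @0  [1,2]  acc 0  |  →0  ↓0
  @1  [1,2]  acc 0  |  →0  ↓0
  @2  [1,2]  acc 0  |  →0  ↓0
  @3  [1,2]  acc 8  |  →2  ↓4
Under RS (2×3), PE[1][2]:
  @0  [1,2]  acc 0  |  →0  ↓0
  @1  [1,2]  acc 0  |  →0  ↓0
  @2  [1,2]  acc 0  |  →0  ↓0
  @3  [1,2]  acc 27  |  →27  ↓7

dataflow = WS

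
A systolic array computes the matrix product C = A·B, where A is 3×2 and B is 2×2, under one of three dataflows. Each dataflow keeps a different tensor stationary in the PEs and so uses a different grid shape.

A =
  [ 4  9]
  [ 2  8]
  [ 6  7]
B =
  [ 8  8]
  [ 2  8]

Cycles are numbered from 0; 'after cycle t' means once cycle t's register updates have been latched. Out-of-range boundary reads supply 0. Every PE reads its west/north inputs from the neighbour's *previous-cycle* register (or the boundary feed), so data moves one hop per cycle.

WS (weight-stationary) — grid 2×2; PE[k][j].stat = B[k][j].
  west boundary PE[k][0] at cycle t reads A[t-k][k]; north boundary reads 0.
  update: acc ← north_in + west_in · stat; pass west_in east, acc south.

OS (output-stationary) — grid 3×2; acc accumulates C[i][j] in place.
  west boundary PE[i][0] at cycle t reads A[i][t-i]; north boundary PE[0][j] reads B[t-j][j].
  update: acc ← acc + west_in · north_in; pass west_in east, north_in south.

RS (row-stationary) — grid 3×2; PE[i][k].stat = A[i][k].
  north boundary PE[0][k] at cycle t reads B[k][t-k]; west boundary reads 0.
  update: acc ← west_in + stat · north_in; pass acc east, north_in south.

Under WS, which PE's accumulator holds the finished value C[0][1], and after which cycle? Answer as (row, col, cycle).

Under WS, C[0][1] lands at PE[1][1]:
  [0] (1,1) acc=0 (h:0 v:0)
  [1] (1,1) acc=0 (h:0 v:0)
  [2] (1,1) acc=104 (h:9 v:104)

(row, col, cycle) = (1, 1, 2)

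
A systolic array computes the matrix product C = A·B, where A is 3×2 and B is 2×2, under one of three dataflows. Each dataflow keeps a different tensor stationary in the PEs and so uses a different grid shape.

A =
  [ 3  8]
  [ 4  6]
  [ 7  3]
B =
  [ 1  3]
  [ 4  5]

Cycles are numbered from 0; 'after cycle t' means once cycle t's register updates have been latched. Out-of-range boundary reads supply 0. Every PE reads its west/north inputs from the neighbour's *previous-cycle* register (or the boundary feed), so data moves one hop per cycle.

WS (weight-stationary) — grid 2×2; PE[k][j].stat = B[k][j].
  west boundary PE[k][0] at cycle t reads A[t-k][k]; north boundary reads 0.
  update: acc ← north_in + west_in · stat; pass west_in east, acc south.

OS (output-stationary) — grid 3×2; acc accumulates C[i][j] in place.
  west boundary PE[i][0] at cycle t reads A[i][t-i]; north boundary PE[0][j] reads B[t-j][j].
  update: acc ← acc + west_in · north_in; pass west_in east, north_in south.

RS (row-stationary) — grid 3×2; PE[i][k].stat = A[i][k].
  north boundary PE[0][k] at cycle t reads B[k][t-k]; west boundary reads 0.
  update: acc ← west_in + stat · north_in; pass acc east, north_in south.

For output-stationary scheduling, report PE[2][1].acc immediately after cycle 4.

OS (3×2). Following PE[2][1] plus its west/north inputs:
  after 0 — PE[1][1] acc=0, pass-E 0, pass-S 0
  after 0 — PE[2][0] acc=0, pass-E 0, pass-S 0
  after 0 — PE[2][1] acc=0, pass-E 0, pass-S 0
  after 1 — PE[1][1] acc=0, pass-E 0, pass-S 0
  after 1 — PE[2][0] acc=0, pass-E 0, pass-S 0
  after 1 — PE[2][1] acc=0, pass-E 0, pass-S 0
  after 2 — PE[1][1] acc=12, pass-E 4, pass-S 3
  after 2 — PE[2][0] acc=7, pass-E 7, pass-S 1
  after 2 — PE[2][1] acc=0, pass-E 0, pass-S 0
  after 3 — PE[1][1] acc=42, pass-E 6, pass-S 5
  after 3 — PE[2][0] acc=19, pass-E 3, pass-S 4
  after 3 — PE[2][1] acc=21, pass-E 7, pass-S 3
  after 4 — PE[1][1] acc=42, pass-E 0, pass-S 0
  after 4 — PE[2][0] acc=19, pass-E 0, pass-S 0
  after 4 — PE[2][1] acc=36, pass-E 3, pass-S 5

PE[2][1].acc = 36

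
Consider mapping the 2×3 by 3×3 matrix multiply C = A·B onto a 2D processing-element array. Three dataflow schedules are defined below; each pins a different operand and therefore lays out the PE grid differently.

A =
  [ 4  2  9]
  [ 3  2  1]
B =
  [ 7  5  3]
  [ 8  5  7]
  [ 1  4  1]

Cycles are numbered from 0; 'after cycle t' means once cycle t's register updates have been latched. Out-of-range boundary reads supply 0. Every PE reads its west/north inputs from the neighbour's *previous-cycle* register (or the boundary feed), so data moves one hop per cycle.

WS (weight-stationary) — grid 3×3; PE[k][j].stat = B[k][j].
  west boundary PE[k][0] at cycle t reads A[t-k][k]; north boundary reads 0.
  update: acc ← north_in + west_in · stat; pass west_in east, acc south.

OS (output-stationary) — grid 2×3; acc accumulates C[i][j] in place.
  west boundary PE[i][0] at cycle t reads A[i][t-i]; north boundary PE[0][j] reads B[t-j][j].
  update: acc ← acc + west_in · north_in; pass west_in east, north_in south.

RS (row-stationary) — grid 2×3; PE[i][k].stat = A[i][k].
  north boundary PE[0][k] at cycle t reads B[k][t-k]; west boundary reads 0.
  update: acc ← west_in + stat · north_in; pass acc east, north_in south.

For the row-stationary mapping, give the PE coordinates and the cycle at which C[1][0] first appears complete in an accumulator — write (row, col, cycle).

(row, col, cycle) = (1, 2, 3)

Under RS, C[1][0] lands at PE[1][2]:
  0: (1,2).acc=0  regs=<0,0>
  1: (1,2).acc=0  regs=<0,0>
  2: (1,2).acc=0  regs=<0,0>
  3: (1,2).acc=38  regs=<38,1>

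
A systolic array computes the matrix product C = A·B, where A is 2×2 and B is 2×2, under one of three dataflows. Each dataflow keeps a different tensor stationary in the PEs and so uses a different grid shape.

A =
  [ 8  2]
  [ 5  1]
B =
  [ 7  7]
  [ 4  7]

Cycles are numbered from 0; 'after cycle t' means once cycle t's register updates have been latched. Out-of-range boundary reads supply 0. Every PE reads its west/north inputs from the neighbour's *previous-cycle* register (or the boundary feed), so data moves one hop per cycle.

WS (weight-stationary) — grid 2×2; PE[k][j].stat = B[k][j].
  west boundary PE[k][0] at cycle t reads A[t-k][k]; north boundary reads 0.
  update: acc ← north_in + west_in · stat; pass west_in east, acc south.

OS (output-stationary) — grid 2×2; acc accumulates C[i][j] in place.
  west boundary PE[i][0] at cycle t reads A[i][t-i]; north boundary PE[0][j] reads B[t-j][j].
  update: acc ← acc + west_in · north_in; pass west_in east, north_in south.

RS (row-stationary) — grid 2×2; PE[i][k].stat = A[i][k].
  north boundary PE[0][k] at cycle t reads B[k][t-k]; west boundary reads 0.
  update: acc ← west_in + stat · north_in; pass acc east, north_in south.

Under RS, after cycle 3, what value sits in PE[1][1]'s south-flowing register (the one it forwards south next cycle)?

register = 7

RS (2×2). Following PE[1][1] plus its west/north inputs:
  c0 r0c1: 0 / 0 / 0
  c0 r1c0: 0 / 0 / 0
  c0 r1c1: 0 / 0 / 0
  c1 r0c1: 64 / 64 / 4
  c1 r1c0: 35 / 35 / 7
  c1 r1c1: 0 / 0 / 0
  c2 r0c1: 70 / 70 / 7
  c2 r1c0: 35 / 35 / 7
  c2 r1c1: 39 / 39 / 4
  c3 r0c1: 0 / 0 / 0
  c3 r1c0: 0 / 0 / 0
  c3 r1c1: 42 / 42 / 7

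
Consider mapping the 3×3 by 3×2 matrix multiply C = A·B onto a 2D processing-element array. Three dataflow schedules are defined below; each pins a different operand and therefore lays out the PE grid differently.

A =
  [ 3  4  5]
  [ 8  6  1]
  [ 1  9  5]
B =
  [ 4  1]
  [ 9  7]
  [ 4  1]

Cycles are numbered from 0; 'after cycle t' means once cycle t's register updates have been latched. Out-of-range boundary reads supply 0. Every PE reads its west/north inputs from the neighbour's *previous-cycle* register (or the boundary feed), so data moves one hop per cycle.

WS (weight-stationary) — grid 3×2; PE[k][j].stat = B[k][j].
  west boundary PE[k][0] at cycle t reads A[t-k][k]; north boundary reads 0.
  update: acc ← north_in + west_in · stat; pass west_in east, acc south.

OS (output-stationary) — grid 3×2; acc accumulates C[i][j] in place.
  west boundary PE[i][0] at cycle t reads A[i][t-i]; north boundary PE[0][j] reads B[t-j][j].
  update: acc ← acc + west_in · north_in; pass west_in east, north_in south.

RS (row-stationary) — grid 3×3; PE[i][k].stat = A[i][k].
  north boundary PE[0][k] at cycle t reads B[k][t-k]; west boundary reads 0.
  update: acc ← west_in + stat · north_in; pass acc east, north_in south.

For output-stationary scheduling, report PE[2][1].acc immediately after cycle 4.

PE[2][1].acc = 64

OS 3×2: PE[2][1] cycle-by-cycle (with neighbour feeds):
  cycle 0: PE[1][1] → acc 0, east 0, south 0
  cycle 0: PE[2][0] → acc 0, east 0, south 0
  cycle 0: PE[2][1] → acc 0, east 0, south 0
  cycle 1: PE[1][1] → acc 0, east 0, south 0
  cycle 1: PE[2][0] → acc 0, east 0, south 0
  cycle 1: PE[2][1] → acc 0, east 0, south 0
  cycle 2: PE[1][1] → acc 8, east 8, south 1
  cycle 2: PE[2][0] → acc 4, east 1, south 4
  cycle 2: PE[2][1] → acc 0, east 0, south 0
  cycle 3: PE[1][1] → acc 50, east 6, south 7
  cycle 3: PE[2][0] → acc 85, east 9, south 9
  cycle 3: PE[2][1] → acc 1, east 1, south 1
  cycle 4: PE[1][1] → acc 51, east 1, south 1
  cycle 4: PE[2][0] → acc 105, east 5, south 4
  cycle 4: PE[2][1] → acc 64, east 9, south 7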